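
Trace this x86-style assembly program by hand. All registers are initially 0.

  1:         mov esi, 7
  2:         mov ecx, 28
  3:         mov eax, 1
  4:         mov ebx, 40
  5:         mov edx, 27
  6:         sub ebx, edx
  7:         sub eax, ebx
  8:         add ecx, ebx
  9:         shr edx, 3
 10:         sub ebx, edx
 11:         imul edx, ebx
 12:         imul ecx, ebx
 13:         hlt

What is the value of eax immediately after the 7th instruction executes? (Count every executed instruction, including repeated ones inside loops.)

-12

mov esi, 7 → esi=7
mov ecx, 28 → ecx=28
mov eax, 1 → eax=1
mov ebx, 40 → ebx=40
mov edx, 27 → edx=27
sub ebx, edx → ebx=40-27=13
sub eax, ebx → eax=1-13=-12
After step 7: eax = -12.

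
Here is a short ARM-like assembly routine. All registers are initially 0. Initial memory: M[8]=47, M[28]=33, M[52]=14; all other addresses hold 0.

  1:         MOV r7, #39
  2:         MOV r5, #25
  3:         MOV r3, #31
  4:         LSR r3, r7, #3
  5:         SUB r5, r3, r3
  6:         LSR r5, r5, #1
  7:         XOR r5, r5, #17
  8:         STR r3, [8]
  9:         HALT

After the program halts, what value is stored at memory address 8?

r7=39
r5=25
r3=31
r3=39>>3=4
r5=4-4=0
r5=0>>1=0
r5=0^17=17
STR r3, [8] → M[8]=4
halt.

4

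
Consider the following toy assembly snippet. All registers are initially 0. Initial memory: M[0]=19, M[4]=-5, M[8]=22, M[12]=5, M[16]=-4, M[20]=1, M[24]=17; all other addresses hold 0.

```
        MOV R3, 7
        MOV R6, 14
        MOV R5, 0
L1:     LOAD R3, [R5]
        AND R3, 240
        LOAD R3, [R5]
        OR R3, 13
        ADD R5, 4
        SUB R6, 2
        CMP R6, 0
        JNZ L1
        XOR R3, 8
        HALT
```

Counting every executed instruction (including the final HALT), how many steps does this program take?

after MOV R3, 7: R3=7
after MOV R6, 14: R6=14
after MOV R5, 0: R5=0
after LOAD R3, [R5]: R3=M[0]=19
after AND R3, 240: R3=19&240=16
after LOAD R3, [R5]: R3=M[0]=19
after OR R3, 13: R3=19|13=31
after ADD R5, 4: R5=0+4=4
after SUB R6, 2: R6=14-2=12
CMP R6, 0  (cmp 12,0)
JNZ L1: taken
after LOAD R3, [R5]: R3=M[4]=-5
after AND R3, 240: R3=(-5)&240=240
after LOAD R3, [R5]: R3=M[4]=-5
after OR R3, 13: R3=(-5)|13=-1
after ADD R5, 4: R5=4+4=8
after SUB R6, 2: R6=12-2=10
CMP R6, 0  (cmp 10,0)
JNZ L1: taken
after LOAD R3, [R5]: R3=M[8]=22
after AND R3, 240: R3=22&240=16
after LOAD R3, [R5]: R3=M[8]=22
after OR R3, 13: R3=22|13=31
after ADD R5, 4: R5=8+4=12
after SUB R6, 2: R6=10-2=8
CMP R6, 0  (cmp 8,0)
JNZ L1: taken
after LOAD R3, [R5]: R3=M[12]=5
after AND R3, 240: R3=5&240=0
after LOAD R3, [R5]: R3=M[12]=5
after OR R3, 13: R3=5|13=13
after ADD R5, 4: R5=12+4=16
after SUB R6, 2: R6=8-2=6
CMP R6, 0  (cmp 6,0)
JNZ L1: taken
after LOAD R3, [R5]: R3=M[16]=-4
after AND R3, 240: R3=(-4)&240=240
after LOAD R3, [R5]: R3=M[16]=-4
after OR R3, 13: R3=(-4)|13=-3
after ADD R5, 4: R5=16+4=20
after SUB R6, 2: R6=6-2=4
CMP R6, 0  (cmp 4,0)
JNZ L1: taken
after LOAD R3, [R5]: R3=M[20]=1
after AND R3, 240: R3=1&240=0
after LOAD R3, [R5]: R3=M[20]=1
after OR R3, 13: R3=1|13=13
after ADD R5, 4: R5=20+4=24
after SUB R6, 2: R6=4-2=2
CMP R6, 0  (cmp 2,0)
JNZ L1: taken
after LOAD R3, [R5]: R3=M[24]=17
after AND R3, 240: R3=17&240=16
after LOAD R3, [R5]: R3=M[24]=17
after OR R3, 13: R3=17|13=29
after ADD R5, 4: R5=24+4=28
after SUB R6, 2: R6=2-2=0
CMP R6, 0  (cmp 0,0)
JNZ L1: not taken
after XOR R3, 8: R3=29^8=21
halt.
Total executed instructions: 61.

61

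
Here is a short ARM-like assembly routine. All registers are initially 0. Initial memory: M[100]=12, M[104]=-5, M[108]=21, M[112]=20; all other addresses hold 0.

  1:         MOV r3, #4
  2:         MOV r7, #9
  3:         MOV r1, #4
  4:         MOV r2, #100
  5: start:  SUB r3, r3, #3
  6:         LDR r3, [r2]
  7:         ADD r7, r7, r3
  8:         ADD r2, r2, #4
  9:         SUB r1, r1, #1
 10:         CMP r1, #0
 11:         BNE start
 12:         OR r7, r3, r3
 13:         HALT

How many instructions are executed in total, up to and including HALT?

MOV r3, #4 → r3=4
MOV r7, #9 → r7=9
MOV r1, #4 → r1=4
MOV r2, #100 → r2=100
SUB r3, r3, #3 → r3=4-3=1
LDR r3, [r2] → r3=M[100]=12
ADD r7, r7, r3 → r7=9+12=21
ADD r2, r2, #4 → r2=100+4=104
SUB r1, r1, #1 → r1=4-1=3
CMP r1, #0  (cmp 3,0)
BNE start: taken
SUB r3, r3, #3 → r3=12-3=9
LDR r3, [r2] → r3=M[104]=-5
ADD r7, r7, r3 → r7=21+(-5)=16
ADD r2, r2, #4 → r2=104+4=108
SUB r1, r1, #1 → r1=3-1=2
CMP r1, #0  (cmp 2,0)
BNE start: taken
SUB r3, r3, #3 → r3=(-5)-3=-8
LDR r3, [r2] → r3=M[108]=21
ADD r7, r7, r3 → r7=16+21=37
ADD r2, r2, #4 → r2=108+4=112
SUB r1, r1, #1 → r1=2-1=1
CMP r1, #0  (cmp 1,0)
BNE start: taken
SUB r3, r3, #3 → r3=21-3=18
LDR r3, [r2] → r3=M[112]=20
ADD r7, r7, r3 → r7=37+20=57
ADD r2, r2, #4 → r2=112+4=116
SUB r1, r1, #1 → r1=1-1=0
CMP r1, #0  (cmp 0,0)
BNE start: not taken
OR r7, r3, r3 → r7=20|20=20
halt.
Total executed instructions: 34.

34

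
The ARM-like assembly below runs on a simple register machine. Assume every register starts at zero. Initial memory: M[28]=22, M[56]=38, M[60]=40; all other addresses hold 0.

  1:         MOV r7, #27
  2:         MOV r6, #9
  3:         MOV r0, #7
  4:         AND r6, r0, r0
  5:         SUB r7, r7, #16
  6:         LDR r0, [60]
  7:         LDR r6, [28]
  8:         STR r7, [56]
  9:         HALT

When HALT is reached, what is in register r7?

MOV r7, #27 → r7=27
MOV r6, #9 → r6=9
MOV r0, #7 → r0=7
AND r6, r0, r0 → r6=7&7=7
SUB r7, r7, #16 → r7=27-16=11
LDR r0, [60] → r0=M[60]=40
LDR r6, [28] → r6=M[28]=22
STR r7, [56] → M[56]=11
halt.

11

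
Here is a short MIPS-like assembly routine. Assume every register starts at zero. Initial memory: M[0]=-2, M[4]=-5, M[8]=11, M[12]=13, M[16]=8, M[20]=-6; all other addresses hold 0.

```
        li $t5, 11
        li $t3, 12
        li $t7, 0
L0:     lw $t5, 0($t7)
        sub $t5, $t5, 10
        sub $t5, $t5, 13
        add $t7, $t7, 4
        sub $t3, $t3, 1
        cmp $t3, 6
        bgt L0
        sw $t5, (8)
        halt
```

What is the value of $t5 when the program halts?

-29

after li $t5, 11: $t5=11
after li $t3, 12: $t3=12
after li $t7, 0: $t7=0
after lw $t5, 0($t7): $t5=M[0]=-2
after sub $t5, $t5, 10: $t5=(-2)-10=-12
after sub $t5, $t5, 13: $t5=(-12)-13=-25
after add $t7, $t7, 4: $t7=0+4=4
after sub $t3, $t3, 1: $t3=12-1=11
cmp $t3, 6  (cmp 11,6)
bgt L0: taken
after lw $t5, 0($t7): $t5=M[4]=-5
after sub $t5, $t5, 10: $t5=(-5)-10=-15
after sub $t5, $t5, 13: $t5=(-15)-13=-28
after add $t7, $t7, 4: $t7=4+4=8
after sub $t3, $t3, 1: $t3=11-1=10
cmp $t3, 6  (cmp 10,6)
bgt L0: taken
after lw $t5, 0($t7): $t5=M[8]=11
after sub $t5, $t5, 10: $t5=11-10=1
after sub $t5, $t5, 13: $t5=1-13=-12
after add $t7, $t7, 4: $t7=8+4=12
after sub $t3, $t3, 1: $t3=10-1=9
cmp $t3, 6  (cmp 9,6)
bgt L0: taken
after lw $t5, 0($t7): $t5=M[12]=13
after sub $t5, $t5, 10: $t5=13-10=3
after sub $t5, $t5, 13: $t5=3-13=-10
after add $t7, $t7, 4: $t7=12+4=16
after sub $t3, $t3, 1: $t3=9-1=8
cmp $t3, 6  (cmp 8,6)
bgt L0: taken
after lw $t5, 0($t7): $t5=M[16]=8
after sub $t5, $t5, 10: $t5=8-10=-2
after sub $t5, $t5, 13: $t5=(-2)-13=-15
after add $t7, $t7, 4: $t7=16+4=20
after sub $t3, $t3, 1: $t3=8-1=7
cmp $t3, 6  (cmp 7,6)
bgt L0: taken
after lw $t5, 0($t7): $t5=M[20]=-6
after sub $t5, $t5, 10: $t5=(-6)-10=-16
after sub $t5, $t5, 13: $t5=(-16)-13=-29
after add $t7, $t7, 4: $t7=20+4=24
after sub $t3, $t3, 1: $t3=7-1=6
cmp $t3, 6  (cmp 6,6)
bgt L0: not taken
sw $t5, (8) → M[8]=-29
halt.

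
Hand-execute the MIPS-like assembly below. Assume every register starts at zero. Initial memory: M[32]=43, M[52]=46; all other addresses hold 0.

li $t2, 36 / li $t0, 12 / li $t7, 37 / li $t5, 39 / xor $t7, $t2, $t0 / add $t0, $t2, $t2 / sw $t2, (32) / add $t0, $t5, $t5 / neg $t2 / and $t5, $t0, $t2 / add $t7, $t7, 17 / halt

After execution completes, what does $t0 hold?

after li $t2, 36: $t2=36
after li $t0, 12: $t0=12
after li $t7, 37: $t7=37
after li $t5, 39: $t5=39
after xor $t7, $t2, $t0: $t7=36^12=40
after add $t0, $t2, $t2: $t0=36+36=72
sw $t2, (32) → M[32]=36
after add $t0, $t5, $t5: $t0=39+39=78
after neg $t2: $t2=-(36)=-36
after and $t5, $t0, $t2: $t5=78&(-36)=76
after add $t7, $t7, 17: $t7=40+17=57
halt.

78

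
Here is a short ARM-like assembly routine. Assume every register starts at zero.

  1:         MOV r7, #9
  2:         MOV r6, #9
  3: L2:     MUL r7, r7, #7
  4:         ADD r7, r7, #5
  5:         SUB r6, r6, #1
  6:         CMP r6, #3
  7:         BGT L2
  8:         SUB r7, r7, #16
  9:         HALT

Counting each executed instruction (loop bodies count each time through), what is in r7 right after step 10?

481

after MOV r7, #9: r7=9
after MOV r6, #9: r6=9
after MUL r7, r7, #7: r7=9*7=63
after ADD r7, r7, #5: r7=63+5=68
after SUB r6, r6, #1: r6=9-1=8
CMP r6, #3  (cmp 8,3)
BGT L2: taken
after MUL r7, r7, #7: r7=68*7=476
after ADD r7, r7, #5: r7=476+5=481
after SUB r6, r6, #1: r6=8-1=7
After step 10: r7 = 481.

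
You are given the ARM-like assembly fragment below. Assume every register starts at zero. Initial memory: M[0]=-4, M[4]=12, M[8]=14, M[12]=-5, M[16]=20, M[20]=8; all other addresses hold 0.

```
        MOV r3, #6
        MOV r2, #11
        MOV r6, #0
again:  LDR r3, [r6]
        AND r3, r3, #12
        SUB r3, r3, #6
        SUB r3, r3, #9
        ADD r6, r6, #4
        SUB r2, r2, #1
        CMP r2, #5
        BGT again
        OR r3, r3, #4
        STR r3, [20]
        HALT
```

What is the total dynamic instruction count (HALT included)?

after MOV r3, #6: r3=6
after MOV r2, #11: r2=11
after MOV r6, #0: r6=0
after LDR r3, [r6]: r3=M[0]=-4
after AND r3, r3, #12: r3=(-4)&12=12
after SUB r3, r3, #6: r3=12-6=6
after SUB r3, r3, #9: r3=6-9=-3
after ADD r6, r6, #4: r6=0+4=4
after SUB r2, r2, #1: r2=11-1=10
CMP r2, #5  (cmp 10,5)
BGT again: taken
after LDR r3, [r6]: r3=M[4]=12
after AND r3, r3, #12: r3=12&12=12
after SUB r3, r3, #6: r3=12-6=6
after SUB r3, r3, #9: r3=6-9=-3
after ADD r6, r6, #4: r6=4+4=8
after SUB r2, r2, #1: r2=10-1=9
CMP r2, #5  (cmp 9,5)
BGT again: taken
after LDR r3, [r6]: r3=M[8]=14
after AND r3, r3, #12: r3=14&12=12
after SUB r3, r3, #6: r3=12-6=6
after SUB r3, r3, #9: r3=6-9=-3
after ADD r6, r6, #4: r6=8+4=12
after SUB r2, r2, #1: r2=9-1=8
CMP r2, #5  (cmp 8,5)
BGT again: taken
after LDR r3, [r6]: r3=M[12]=-5
after AND r3, r3, #12: r3=(-5)&12=8
after SUB r3, r3, #6: r3=8-6=2
after SUB r3, r3, #9: r3=2-9=-7
after ADD r6, r6, #4: r6=12+4=16
after SUB r2, r2, #1: r2=8-1=7
CMP r2, #5  (cmp 7,5)
BGT again: taken
after LDR r3, [r6]: r3=M[16]=20
after AND r3, r3, #12: r3=20&12=4
after SUB r3, r3, #6: r3=4-6=-2
after SUB r3, r3, #9: r3=(-2)-9=-11
after ADD r6, r6, #4: r6=16+4=20
after SUB r2, r2, #1: r2=7-1=6
CMP r2, #5  (cmp 6,5)
BGT again: taken
after LDR r3, [r6]: r3=M[20]=8
after AND r3, r3, #12: r3=8&12=8
after SUB r3, r3, #6: r3=8-6=2
after SUB r3, r3, #9: r3=2-9=-7
after ADD r6, r6, #4: r6=20+4=24
after SUB r2, r2, #1: r2=6-1=5
CMP r2, #5  (cmp 5,5)
BGT again: not taken
after OR r3, r3, #4: r3=(-7)|4=-3
STR r3, [20] → M[20]=-3
halt.
Total executed instructions: 54.

54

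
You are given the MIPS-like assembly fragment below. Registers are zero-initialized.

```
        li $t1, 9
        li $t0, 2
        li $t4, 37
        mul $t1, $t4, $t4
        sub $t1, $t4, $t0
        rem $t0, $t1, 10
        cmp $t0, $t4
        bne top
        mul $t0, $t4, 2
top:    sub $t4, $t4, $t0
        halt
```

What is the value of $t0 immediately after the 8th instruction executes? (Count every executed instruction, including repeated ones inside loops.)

5

li $t1, 9 → $t1=9
li $t0, 2 → $t0=2
li $t4, 37 → $t4=37
mul $t1, $t4, $t4 → $t1=37*37=1369
sub $t1, $t4, $t0 → $t1=37-2=35
rem $t0, $t1, 10 → $t0=35%10=5
cmp $t0, $t4  (cmp 5,37)
bne top: taken
After step 8: $t0 = 5.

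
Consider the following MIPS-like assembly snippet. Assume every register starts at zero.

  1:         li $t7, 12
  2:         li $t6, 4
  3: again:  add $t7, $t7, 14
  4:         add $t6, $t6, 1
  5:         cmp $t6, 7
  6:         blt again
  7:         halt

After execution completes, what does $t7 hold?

li $t7, 12 → $t7=12
li $t6, 4 → $t6=4
add $t7, $t7, 14 → $t7=12+14=26
add $t6, $t6, 1 → $t6=4+1=5
cmp $t6, 7  (cmp 5,7)
blt again: taken
add $t7, $t7, 14 → $t7=26+14=40
add $t6, $t6, 1 → $t6=5+1=6
cmp $t6, 7  (cmp 6,7)
blt again: taken
add $t7, $t7, 14 → $t7=40+14=54
add $t6, $t6, 1 → $t6=6+1=7
cmp $t6, 7  (cmp 7,7)
blt again: not taken
halt.

54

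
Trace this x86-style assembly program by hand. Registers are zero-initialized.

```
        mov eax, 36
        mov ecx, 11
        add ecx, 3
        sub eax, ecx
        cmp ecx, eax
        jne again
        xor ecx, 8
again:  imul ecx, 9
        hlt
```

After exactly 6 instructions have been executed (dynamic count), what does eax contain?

22

after mov eax, 36: eax=36
after mov ecx, 11: ecx=11
after add ecx, 3: ecx=11+3=14
after sub eax, ecx: eax=36-14=22
cmp ecx, eax  (cmp 14,22)
jne again: taken
After step 6: eax = 22.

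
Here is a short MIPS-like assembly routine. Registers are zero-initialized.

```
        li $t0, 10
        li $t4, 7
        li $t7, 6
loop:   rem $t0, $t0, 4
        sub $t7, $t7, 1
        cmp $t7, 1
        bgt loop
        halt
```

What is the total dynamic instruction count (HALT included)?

$t0=10
$t4=7
$t7=6
$t0=10%4=2
$t7=6-1=5
cmp $t7, 1  (cmp 5,1)
bgt loop: taken
$t0=2%4=2
$t7=5-1=4
cmp $t7, 1  (cmp 4,1)
bgt loop: taken
$t0=2%4=2
$t7=4-1=3
cmp $t7, 1  (cmp 3,1)
bgt loop: taken
$t0=2%4=2
$t7=3-1=2
cmp $t7, 1  (cmp 2,1)
bgt loop: taken
$t0=2%4=2
$t7=2-1=1
cmp $t7, 1  (cmp 1,1)
bgt loop: not taken
halt.
Total executed instructions: 24.

24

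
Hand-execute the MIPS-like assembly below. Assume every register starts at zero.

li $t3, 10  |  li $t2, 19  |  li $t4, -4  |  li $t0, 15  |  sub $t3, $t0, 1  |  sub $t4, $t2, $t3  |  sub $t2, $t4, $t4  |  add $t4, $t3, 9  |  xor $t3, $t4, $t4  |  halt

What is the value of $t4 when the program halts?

23

after li $t3, 10: $t3=10
after li $t2, 19: $t2=19
after li $t4, -4: $t4=-4
after li $t0, 15: $t0=15
after sub $t3, $t0, 1: $t3=15-1=14
after sub $t4, $t2, $t3: $t4=19-14=5
after sub $t2, $t4, $t4: $t2=5-5=0
after add $t4, $t3, 9: $t4=14+9=23
after xor $t3, $t4, $t4: $t3=23^23=0
halt.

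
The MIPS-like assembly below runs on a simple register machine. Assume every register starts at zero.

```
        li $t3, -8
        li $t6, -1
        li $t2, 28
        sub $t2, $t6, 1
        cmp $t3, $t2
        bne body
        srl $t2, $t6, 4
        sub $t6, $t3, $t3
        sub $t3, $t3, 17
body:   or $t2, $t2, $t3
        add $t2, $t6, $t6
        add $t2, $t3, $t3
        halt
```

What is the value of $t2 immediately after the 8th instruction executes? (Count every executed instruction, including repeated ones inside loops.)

after li $t3, -8: $t3=-8
after li $t6, -1: $t6=-1
after li $t2, 28: $t2=28
after sub $t2, $t6, 1: $t2=(-1)-1=-2
cmp $t3, $t2  (cmp -8,-2)
bne body: taken
after or $t2, $t2, $t3: $t2=(-2)|(-8)=-2
after add $t2, $t6, $t6: $t2=(-1)+(-1)=-2
After step 8: $t2 = -2.

-2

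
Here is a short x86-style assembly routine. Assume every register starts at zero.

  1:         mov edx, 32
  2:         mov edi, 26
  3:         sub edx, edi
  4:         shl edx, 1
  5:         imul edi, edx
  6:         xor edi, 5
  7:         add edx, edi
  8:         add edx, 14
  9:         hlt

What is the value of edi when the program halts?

317

mov edx, 32 → edx=32
mov edi, 26 → edi=26
sub edx, edi → edx=32-26=6
shl edx, 1 → edx=6<<1=12
imul edi, edx → edi=26*12=312
xor edi, 5 → edi=312^5=317
add edx, edi → edx=12+317=329
add edx, 14 → edx=329+14=343
halt.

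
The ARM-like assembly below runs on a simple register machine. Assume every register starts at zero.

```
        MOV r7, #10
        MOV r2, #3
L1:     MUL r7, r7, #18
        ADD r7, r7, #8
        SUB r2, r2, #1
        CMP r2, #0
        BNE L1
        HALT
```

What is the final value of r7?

61064

MOV r7, #10 → r7=10
MOV r2, #3 → r2=3
MUL r7, r7, #18 → r7=10*18=180
ADD r7, r7, #8 → r7=180+8=188
SUB r2, r2, #1 → r2=3-1=2
CMP r2, #0  (cmp 2,0)
BNE L1: taken
MUL r7, r7, #18 → r7=188*18=3384
ADD r7, r7, #8 → r7=3384+8=3392
SUB r2, r2, #1 → r2=2-1=1
CMP r2, #0  (cmp 1,0)
BNE L1: taken
MUL r7, r7, #18 → r7=3392*18=61056
ADD r7, r7, #8 → r7=61056+8=61064
SUB r2, r2, #1 → r2=1-1=0
CMP r2, #0  (cmp 0,0)
BNE L1: not taken
halt.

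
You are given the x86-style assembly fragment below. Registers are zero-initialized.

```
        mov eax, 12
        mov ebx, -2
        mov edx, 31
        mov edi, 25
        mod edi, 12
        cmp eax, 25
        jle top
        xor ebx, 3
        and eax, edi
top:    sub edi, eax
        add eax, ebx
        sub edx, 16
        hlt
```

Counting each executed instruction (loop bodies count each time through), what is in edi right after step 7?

1

eax=12
ebx=-2
edx=31
edi=25
edi=25%12=1
cmp eax, 25  (cmp 12,25)
jle top: taken
After step 7: edi = 1.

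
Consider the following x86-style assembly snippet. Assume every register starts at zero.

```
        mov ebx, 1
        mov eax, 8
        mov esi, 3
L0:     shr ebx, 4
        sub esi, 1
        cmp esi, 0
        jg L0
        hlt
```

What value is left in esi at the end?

after mov ebx, 1: ebx=1
after mov eax, 8: eax=8
after mov esi, 3: esi=3
after shr ebx, 4: ebx=1>>4=0
after sub esi, 1: esi=3-1=2
cmp esi, 0  (cmp 2,0)
jg L0: taken
after shr ebx, 4: ebx=0>>4=0
after sub esi, 1: esi=2-1=1
cmp esi, 0  (cmp 1,0)
jg L0: taken
after shr ebx, 4: ebx=0>>4=0
after sub esi, 1: esi=1-1=0
cmp esi, 0  (cmp 0,0)
jg L0: not taken
halt.

0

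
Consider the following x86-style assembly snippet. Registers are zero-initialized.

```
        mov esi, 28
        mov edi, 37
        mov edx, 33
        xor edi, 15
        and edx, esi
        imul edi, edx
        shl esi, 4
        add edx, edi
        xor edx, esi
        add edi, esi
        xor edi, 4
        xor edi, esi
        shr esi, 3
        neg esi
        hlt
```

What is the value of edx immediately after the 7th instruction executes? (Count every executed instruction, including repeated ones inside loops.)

0

esi=28
edi=37
edx=33
edi=37^15=42
edx=33&28=0
edi=42*0=0
esi=28<<4=448
After step 7: edx = 0.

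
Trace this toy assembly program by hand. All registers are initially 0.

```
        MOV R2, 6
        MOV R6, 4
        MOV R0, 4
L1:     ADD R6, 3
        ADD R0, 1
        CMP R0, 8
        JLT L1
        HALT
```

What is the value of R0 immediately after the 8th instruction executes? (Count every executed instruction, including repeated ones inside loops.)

after MOV R2, 6: R2=6
after MOV R6, 4: R6=4
after MOV R0, 4: R0=4
after ADD R6, 3: R6=4+3=7
after ADD R0, 1: R0=4+1=5
CMP R0, 8  (cmp 5,8)
JLT L1: taken
after ADD R6, 3: R6=7+3=10
After step 8: R0 = 5.

5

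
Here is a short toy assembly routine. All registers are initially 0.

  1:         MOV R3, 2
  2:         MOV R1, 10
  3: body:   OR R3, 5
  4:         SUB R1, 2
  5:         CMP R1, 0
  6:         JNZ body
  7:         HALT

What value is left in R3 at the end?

7

MOV R3, 2 → R3=2
MOV R1, 10 → R1=10
OR R3, 5 → R3=2|5=7
SUB R1, 2 → R1=10-2=8
CMP R1, 0  (cmp 8,0)
JNZ body: taken
OR R3, 5 → R3=7|5=7
SUB R1, 2 → R1=8-2=6
CMP R1, 0  (cmp 6,0)
JNZ body: taken
OR R3, 5 → R3=7|5=7
SUB R1, 2 → R1=6-2=4
CMP R1, 0  (cmp 4,0)
JNZ body: taken
OR R3, 5 → R3=7|5=7
SUB R1, 2 → R1=4-2=2
CMP R1, 0  (cmp 2,0)
JNZ body: taken
OR R3, 5 → R3=7|5=7
SUB R1, 2 → R1=2-2=0
CMP R1, 0  (cmp 0,0)
JNZ body: not taken
halt.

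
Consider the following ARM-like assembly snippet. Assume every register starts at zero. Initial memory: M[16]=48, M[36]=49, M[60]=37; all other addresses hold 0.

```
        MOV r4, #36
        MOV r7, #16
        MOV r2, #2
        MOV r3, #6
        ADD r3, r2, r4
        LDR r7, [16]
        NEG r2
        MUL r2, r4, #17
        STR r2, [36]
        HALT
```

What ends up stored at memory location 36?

612

after MOV r4, #36: r4=36
after MOV r7, #16: r7=16
after MOV r2, #2: r2=2
after MOV r3, #6: r3=6
after ADD r3, r2, r4: r3=2+36=38
after LDR r7, [16]: r7=M[16]=48
after NEG r2: r2=-(2)=-2
after MUL r2, r4, #17: r2=36*17=612
STR r2, [36] → M[36]=612
halt.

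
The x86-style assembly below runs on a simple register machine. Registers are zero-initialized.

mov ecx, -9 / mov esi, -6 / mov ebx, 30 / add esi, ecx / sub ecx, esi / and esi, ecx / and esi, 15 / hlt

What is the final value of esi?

mov ecx, -9 → ecx=-9
mov esi, -6 → esi=-6
mov ebx, 30 → ebx=30
add esi, ecx → esi=(-6)+(-9)=-15
sub ecx, esi → ecx=(-9)-(-15)=6
and esi, ecx → esi=(-15)&6=0
and esi, 15 → esi=0&15=0
halt.

0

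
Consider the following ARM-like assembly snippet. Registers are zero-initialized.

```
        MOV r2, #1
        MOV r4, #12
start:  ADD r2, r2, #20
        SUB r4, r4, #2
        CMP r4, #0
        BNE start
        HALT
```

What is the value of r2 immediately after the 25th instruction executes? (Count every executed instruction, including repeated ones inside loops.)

121

after MOV r2, #1: r2=1
after MOV r4, #12: r4=12
after ADD r2, r2, #20: r2=1+20=21
after SUB r4, r4, #2: r4=12-2=10
CMP r4, #0  (cmp 10,0)
BNE start: taken
after ADD r2, r2, #20: r2=21+20=41
after SUB r4, r4, #2: r4=10-2=8
CMP r4, #0  (cmp 8,0)
BNE start: taken
after ADD r2, r2, #20: r2=41+20=61
after SUB r4, r4, #2: r4=8-2=6
CMP r4, #0  (cmp 6,0)
BNE start: taken
after ADD r2, r2, #20: r2=61+20=81
after SUB r4, r4, #2: r4=6-2=4
CMP r4, #0  (cmp 4,0)
BNE start: taken
after ADD r2, r2, #20: r2=81+20=101
after SUB r4, r4, #2: r4=4-2=2
CMP r4, #0  (cmp 2,0)
BNE start: taken
after ADD r2, r2, #20: r2=101+20=121
after SUB r4, r4, #2: r4=2-2=0
CMP r4, #0  (cmp 0,0)
After step 25: r2 = 121.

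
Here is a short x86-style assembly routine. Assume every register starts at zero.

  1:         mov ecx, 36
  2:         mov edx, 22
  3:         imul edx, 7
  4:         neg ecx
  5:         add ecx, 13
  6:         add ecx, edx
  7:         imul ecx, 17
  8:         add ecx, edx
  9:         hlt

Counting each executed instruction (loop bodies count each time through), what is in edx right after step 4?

after mov ecx, 36: ecx=36
after mov edx, 22: edx=22
after imul edx, 7: edx=22*7=154
after neg ecx: ecx=-(36)=-36
After step 4: edx = 154.

154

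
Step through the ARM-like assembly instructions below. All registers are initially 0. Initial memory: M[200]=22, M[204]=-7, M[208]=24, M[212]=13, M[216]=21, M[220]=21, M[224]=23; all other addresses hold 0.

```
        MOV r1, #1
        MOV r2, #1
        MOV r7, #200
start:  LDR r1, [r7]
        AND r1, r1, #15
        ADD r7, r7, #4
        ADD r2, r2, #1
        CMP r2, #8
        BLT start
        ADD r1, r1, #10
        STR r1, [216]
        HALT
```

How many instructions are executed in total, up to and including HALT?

48

MOV r1, #1 → r1=1
MOV r2, #1 → r2=1
MOV r7, #200 → r7=200
LDR r1, [r7] → r1=M[200]=22
AND r1, r1, #15 → r1=22&15=6
ADD r7, r7, #4 → r7=200+4=204
ADD r2, r2, #1 → r2=1+1=2
CMP r2, #8  (cmp 2,8)
BLT start: taken
LDR r1, [r7] → r1=M[204]=-7
AND r1, r1, #15 → r1=(-7)&15=9
ADD r7, r7, #4 → r7=204+4=208
ADD r2, r2, #1 → r2=2+1=3
CMP r2, #8  (cmp 3,8)
BLT start: taken
LDR r1, [r7] → r1=M[208]=24
AND r1, r1, #15 → r1=24&15=8
ADD r7, r7, #4 → r7=208+4=212
ADD r2, r2, #1 → r2=3+1=4
CMP r2, #8  (cmp 4,8)
BLT start: taken
LDR r1, [r7] → r1=M[212]=13
AND r1, r1, #15 → r1=13&15=13
ADD r7, r7, #4 → r7=212+4=216
ADD r2, r2, #1 → r2=4+1=5
CMP r2, #8  (cmp 5,8)
BLT start: taken
LDR r1, [r7] → r1=M[216]=21
AND r1, r1, #15 → r1=21&15=5
ADD r7, r7, #4 → r7=216+4=220
ADD r2, r2, #1 → r2=5+1=6
CMP r2, #8  (cmp 6,8)
BLT start: taken
LDR r1, [r7] → r1=M[220]=21
AND r1, r1, #15 → r1=21&15=5
ADD r7, r7, #4 → r7=220+4=224
ADD r2, r2, #1 → r2=6+1=7
CMP r2, #8  (cmp 7,8)
BLT start: taken
LDR r1, [r7] → r1=M[224]=23
AND r1, r1, #15 → r1=23&15=7
ADD r7, r7, #4 → r7=224+4=228
ADD r2, r2, #1 → r2=7+1=8
CMP r2, #8  (cmp 8,8)
BLT start: not taken
ADD r1, r1, #10 → r1=7+10=17
STR r1, [216] → M[216]=17
halt.
Total executed instructions: 48.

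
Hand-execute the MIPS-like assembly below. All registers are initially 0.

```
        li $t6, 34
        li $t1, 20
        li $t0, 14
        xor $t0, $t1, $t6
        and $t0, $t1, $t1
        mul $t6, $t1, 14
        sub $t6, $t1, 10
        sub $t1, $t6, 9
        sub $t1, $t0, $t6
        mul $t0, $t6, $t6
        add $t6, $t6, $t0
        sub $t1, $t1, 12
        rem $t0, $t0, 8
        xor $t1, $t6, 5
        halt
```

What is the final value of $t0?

after li $t6, 34: $t6=34
after li $t1, 20: $t1=20
after li $t0, 14: $t0=14
after xor $t0, $t1, $t6: $t0=20^34=54
after and $t0, $t1, $t1: $t0=20&20=20
after mul $t6, $t1, 14: $t6=20*14=280
after sub $t6, $t1, 10: $t6=20-10=10
after sub $t1, $t6, 9: $t1=10-9=1
after sub $t1, $t0, $t6: $t1=20-10=10
after mul $t0, $t6, $t6: $t0=10*10=100
after add $t6, $t6, $t0: $t6=10+100=110
after sub $t1, $t1, 12: $t1=10-12=-2
after rem $t0, $t0, 8: $t0=100%8=4
after xor $t1, $t6, 5: $t1=110^5=107
halt.

4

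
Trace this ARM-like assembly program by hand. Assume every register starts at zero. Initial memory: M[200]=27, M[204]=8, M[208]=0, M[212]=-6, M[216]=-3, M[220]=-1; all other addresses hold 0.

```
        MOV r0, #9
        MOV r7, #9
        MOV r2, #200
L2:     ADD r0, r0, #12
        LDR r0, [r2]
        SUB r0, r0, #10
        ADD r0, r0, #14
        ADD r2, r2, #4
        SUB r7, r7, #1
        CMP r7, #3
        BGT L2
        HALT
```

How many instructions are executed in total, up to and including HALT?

52

after MOV r0, #9: r0=9
after MOV r7, #9: r7=9
after MOV r2, #200: r2=200
after ADD r0, r0, #12: r0=9+12=21
after LDR r0, [r2]: r0=M[200]=27
after SUB r0, r0, #10: r0=27-10=17
after ADD r0, r0, #14: r0=17+14=31
after ADD r2, r2, #4: r2=200+4=204
after SUB r7, r7, #1: r7=9-1=8
CMP r7, #3  (cmp 8,3)
BGT L2: taken
after ADD r0, r0, #12: r0=31+12=43
after LDR r0, [r2]: r0=M[204]=8
after SUB r0, r0, #10: r0=8-10=-2
after ADD r0, r0, #14: r0=(-2)+14=12
after ADD r2, r2, #4: r2=204+4=208
after SUB r7, r7, #1: r7=8-1=7
CMP r7, #3  (cmp 7,3)
BGT L2: taken
after ADD r0, r0, #12: r0=12+12=24
after LDR r0, [r2]: r0=M[208]=0
after SUB r0, r0, #10: r0=0-10=-10
after ADD r0, r0, #14: r0=(-10)+14=4
after ADD r2, r2, #4: r2=208+4=212
after SUB r7, r7, #1: r7=7-1=6
CMP r7, #3  (cmp 6,3)
BGT L2: taken
after ADD r0, r0, #12: r0=4+12=16
after LDR r0, [r2]: r0=M[212]=-6
after SUB r0, r0, #10: r0=(-6)-10=-16
after ADD r0, r0, #14: r0=(-16)+14=-2
after ADD r2, r2, #4: r2=212+4=216
after SUB r7, r7, #1: r7=6-1=5
CMP r7, #3  (cmp 5,3)
BGT L2: taken
after ADD r0, r0, #12: r0=(-2)+12=10
after LDR r0, [r2]: r0=M[216]=-3
after SUB r0, r0, #10: r0=(-3)-10=-13
after ADD r0, r0, #14: r0=(-13)+14=1
after ADD r2, r2, #4: r2=216+4=220
after SUB r7, r7, #1: r7=5-1=4
CMP r7, #3  (cmp 4,3)
BGT L2: taken
after ADD r0, r0, #12: r0=1+12=13
after LDR r0, [r2]: r0=M[220]=-1
after SUB r0, r0, #10: r0=(-1)-10=-11
after ADD r0, r0, #14: r0=(-11)+14=3
after ADD r2, r2, #4: r2=220+4=224
after SUB r7, r7, #1: r7=4-1=3
CMP r7, #3  (cmp 3,3)
BGT L2: not taken
halt.
Total executed instructions: 52.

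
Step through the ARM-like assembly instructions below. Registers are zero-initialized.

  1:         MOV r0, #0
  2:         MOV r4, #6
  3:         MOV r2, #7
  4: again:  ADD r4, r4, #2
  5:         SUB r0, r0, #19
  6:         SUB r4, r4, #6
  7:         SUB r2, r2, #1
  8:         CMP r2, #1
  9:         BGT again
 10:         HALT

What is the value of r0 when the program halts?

MOV r0, #0 → r0=0
MOV r4, #6 → r4=6
MOV r2, #7 → r2=7
ADD r4, r4, #2 → r4=6+2=8
SUB r0, r0, #19 → r0=0-19=-19
SUB r4, r4, #6 → r4=8-6=2
SUB r2, r2, #1 → r2=7-1=6
CMP r2, #1  (cmp 6,1)
BGT again: taken
ADD r4, r4, #2 → r4=2+2=4
SUB r0, r0, #19 → r0=(-19)-19=-38
SUB r4, r4, #6 → r4=4-6=-2
SUB r2, r2, #1 → r2=6-1=5
CMP r2, #1  (cmp 5,1)
BGT again: taken
ADD r4, r4, #2 → r4=(-2)+2=0
SUB r0, r0, #19 → r0=(-38)-19=-57
SUB r4, r4, #6 → r4=0-6=-6
SUB r2, r2, #1 → r2=5-1=4
CMP r2, #1  (cmp 4,1)
BGT again: taken
ADD r4, r4, #2 → r4=(-6)+2=-4
SUB r0, r0, #19 → r0=(-57)-19=-76
SUB r4, r4, #6 → r4=(-4)-6=-10
SUB r2, r2, #1 → r2=4-1=3
CMP r2, #1  (cmp 3,1)
BGT again: taken
ADD r4, r4, #2 → r4=(-10)+2=-8
SUB r0, r0, #19 → r0=(-76)-19=-95
SUB r4, r4, #6 → r4=(-8)-6=-14
SUB r2, r2, #1 → r2=3-1=2
CMP r2, #1  (cmp 2,1)
BGT again: taken
ADD r4, r4, #2 → r4=(-14)+2=-12
SUB r0, r0, #19 → r0=(-95)-19=-114
SUB r4, r4, #6 → r4=(-12)-6=-18
SUB r2, r2, #1 → r2=2-1=1
CMP r2, #1  (cmp 1,1)
BGT again: not taken
halt.

-114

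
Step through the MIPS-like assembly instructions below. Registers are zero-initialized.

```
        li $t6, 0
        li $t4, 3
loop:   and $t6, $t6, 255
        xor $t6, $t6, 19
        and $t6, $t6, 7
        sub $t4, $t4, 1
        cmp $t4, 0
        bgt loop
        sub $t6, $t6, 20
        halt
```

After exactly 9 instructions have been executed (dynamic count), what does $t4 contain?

2

li $t6, 0 → $t6=0
li $t4, 3 → $t4=3
and $t6, $t6, 255 → $t6=0&255=0
xor $t6, $t6, 19 → $t6=0^19=19
and $t6, $t6, 7 → $t6=19&7=3
sub $t4, $t4, 1 → $t4=3-1=2
cmp $t4, 0  (cmp 2,0)
bgt loop: taken
and $t6, $t6, 255 → $t6=3&255=3
After step 9: $t4 = 2.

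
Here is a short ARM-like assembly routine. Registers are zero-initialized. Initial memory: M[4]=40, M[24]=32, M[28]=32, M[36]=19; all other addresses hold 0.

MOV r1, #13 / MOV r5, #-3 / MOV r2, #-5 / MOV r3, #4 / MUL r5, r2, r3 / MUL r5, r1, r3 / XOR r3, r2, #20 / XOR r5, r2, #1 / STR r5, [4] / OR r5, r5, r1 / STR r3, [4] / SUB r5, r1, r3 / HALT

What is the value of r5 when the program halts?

30

after MOV r1, #13: r1=13
after MOV r5, #-3: r5=-3
after MOV r2, #-5: r2=-5
after MOV r3, #4: r3=4
after MUL r5, r2, r3: r5=(-5)*4=-20
after MUL r5, r1, r3: r5=13*4=52
after XOR r3, r2, #20: r3=(-5)^20=-17
after XOR r5, r2, #1: r5=(-5)^1=-6
STR r5, [4] → M[4]=-6
after OR r5, r5, r1: r5=(-6)|13=-1
STR r3, [4] → M[4]=-17
after SUB r5, r1, r3: r5=13-(-17)=30
halt.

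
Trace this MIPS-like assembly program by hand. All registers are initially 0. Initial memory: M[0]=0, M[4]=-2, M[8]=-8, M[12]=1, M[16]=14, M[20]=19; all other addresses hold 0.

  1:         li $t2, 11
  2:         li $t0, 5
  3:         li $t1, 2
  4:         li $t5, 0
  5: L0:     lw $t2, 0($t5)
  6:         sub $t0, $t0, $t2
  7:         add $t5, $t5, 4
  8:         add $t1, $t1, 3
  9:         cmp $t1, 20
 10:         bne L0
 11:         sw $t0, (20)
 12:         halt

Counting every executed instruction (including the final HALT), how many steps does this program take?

li $t2, 11 → $t2=11
li $t0, 5 → $t0=5
li $t1, 2 → $t1=2
li $t5, 0 → $t5=0
lw $t2, 0($t5) → $t2=M[0]=0
sub $t0, $t0, $t2 → $t0=5-0=5
add $t5, $t5, 4 → $t5=0+4=4
add $t1, $t1, 3 → $t1=2+3=5
cmp $t1, 20  (cmp 5,20)
bne L0: taken
lw $t2, 0($t5) → $t2=M[4]=-2
sub $t0, $t0, $t2 → $t0=5-(-2)=7
add $t5, $t5, 4 → $t5=4+4=8
add $t1, $t1, 3 → $t1=5+3=8
cmp $t1, 20  (cmp 8,20)
bne L0: taken
lw $t2, 0($t5) → $t2=M[8]=-8
sub $t0, $t0, $t2 → $t0=7-(-8)=15
add $t5, $t5, 4 → $t5=8+4=12
add $t1, $t1, 3 → $t1=8+3=11
cmp $t1, 20  (cmp 11,20)
bne L0: taken
lw $t2, 0($t5) → $t2=M[12]=1
sub $t0, $t0, $t2 → $t0=15-1=14
add $t5, $t5, 4 → $t5=12+4=16
add $t1, $t1, 3 → $t1=11+3=14
cmp $t1, 20  (cmp 14,20)
bne L0: taken
lw $t2, 0($t5) → $t2=M[16]=14
sub $t0, $t0, $t2 → $t0=14-14=0
add $t5, $t5, 4 → $t5=16+4=20
add $t1, $t1, 3 → $t1=14+3=17
cmp $t1, 20  (cmp 17,20)
bne L0: taken
lw $t2, 0($t5) → $t2=M[20]=19
sub $t0, $t0, $t2 → $t0=0-19=-19
add $t5, $t5, 4 → $t5=20+4=24
add $t1, $t1, 3 → $t1=17+3=20
cmp $t1, 20  (cmp 20,20)
bne L0: not taken
sw $t0, (20) → M[20]=-19
halt.
Total executed instructions: 42.

42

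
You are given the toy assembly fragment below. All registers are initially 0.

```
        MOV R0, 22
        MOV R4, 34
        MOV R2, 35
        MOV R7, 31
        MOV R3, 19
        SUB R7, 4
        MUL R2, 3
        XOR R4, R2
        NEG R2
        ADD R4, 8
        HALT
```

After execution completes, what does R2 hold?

-105

MOV R0, 22 → R0=22
MOV R4, 34 → R4=34
MOV R2, 35 → R2=35
MOV R7, 31 → R7=31
MOV R3, 19 → R3=19
SUB R7, 4 → R7=31-4=27
MUL R2, 3 → R2=35*3=105
XOR R4, R2 → R4=34^105=75
NEG R2 → R2=-(105)=-105
ADD R4, 8 → R4=75+8=83
halt.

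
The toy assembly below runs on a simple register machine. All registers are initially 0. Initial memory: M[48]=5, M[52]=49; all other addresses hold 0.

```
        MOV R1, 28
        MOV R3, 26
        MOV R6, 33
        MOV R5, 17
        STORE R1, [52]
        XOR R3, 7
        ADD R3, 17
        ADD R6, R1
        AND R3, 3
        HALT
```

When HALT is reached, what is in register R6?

61

after MOV R1, 28: R1=28
after MOV R3, 26: R3=26
after MOV R6, 33: R6=33
after MOV R5, 17: R5=17
STORE R1, [52] → M[52]=28
after XOR R3, 7: R3=26^7=29
after ADD R3, 17: R3=29+17=46
after ADD R6, R1: R6=33+28=61
after AND R3, 3: R3=46&3=2
halt.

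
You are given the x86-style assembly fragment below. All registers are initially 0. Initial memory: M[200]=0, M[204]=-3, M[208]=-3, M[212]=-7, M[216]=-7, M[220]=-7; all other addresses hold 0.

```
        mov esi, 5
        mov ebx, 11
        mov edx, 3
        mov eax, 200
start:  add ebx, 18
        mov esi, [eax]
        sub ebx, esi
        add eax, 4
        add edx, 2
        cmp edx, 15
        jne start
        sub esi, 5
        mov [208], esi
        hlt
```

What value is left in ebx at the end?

146

after mov esi, 5: esi=5
after mov ebx, 11: ebx=11
after mov edx, 3: edx=3
after mov eax, 200: eax=200
after add ebx, 18: ebx=11+18=29
after mov esi, [eax]: esi=M[200]=0
after sub ebx, esi: ebx=29-0=29
after add eax, 4: eax=200+4=204
after add edx, 2: edx=3+2=5
cmp edx, 15  (cmp 5,15)
jne start: taken
after add ebx, 18: ebx=29+18=47
after mov esi, [eax]: esi=M[204]=-3
after sub ebx, esi: ebx=47-(-3)=50
after add eax, 4: eax=204+4=208
after add edx, 2: edx=5+2=7
cmp edx, 15  (cmp 7,15)
jne start: taken
after add ebx, 18: ebx=50+18=68
after mov esi, [eax]: esi=M[208]=-3
after sub ebx, esi: ebx=68-(-3)=71
after add eax, 4: eax=208+4=212
after add edx, 2: edx=7+2=9
cmp edx, 15  (cmp 9,15)
jne start: taken
after add ebx, 18: ebx=71+18=89
after mov esi, [eax]: esi=M[212]=-7
after sub ebx, esi: ebx=89-(-7)=96
after add eax, 4: eax=212+4=216
after add edx, 2: edx=9+2=11
cmp edx, 15  (cmp 11,15)
jne start: taken
after add ebx, 18: ebx=96+18=114
after mov esi, [eax]: esi=M[216]=-7
after sub ebx, esi: ebx=114-(-7)=121
after add eax, 4: eax=216+4=220
after add edx, 2: edx=11+2=13
cmp edx, 15  (cmp 13,15)
jne start: taken
after add ebx, 18: ebx=121+18=139
after mov esi, [eax]: esi=M[220]=-7
after sub ebx, esi: ebx=139-(-7)=146
after add eax, 4: eax=220+4=224
after add edx, 2: edx=13+2=15
cmp edx, 15  (cmp 15,15)
jne start: not taken
after sub esi, 5: esi=(-7)-5=-12
mov [208], esi → M[208]=-12
halt.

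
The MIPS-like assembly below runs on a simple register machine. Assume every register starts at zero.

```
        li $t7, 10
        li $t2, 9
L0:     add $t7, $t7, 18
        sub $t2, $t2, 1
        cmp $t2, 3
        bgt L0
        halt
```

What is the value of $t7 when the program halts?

li $t7, 10 → $t7=10
li $t2, 9 → $t2=9
add $t7, $t7, 18 → $t7=10+18=28
sub $t2, $t2, 1 → $t2=9-1=8
cmp $t2, 3  (cmp 8,3)
bgt L0: taken
add $t7, $t7, 18 → $t7=28+18=46
sub $t2, $t2, 1 → $t2=8-1=7
cmp $t2, 3  (cmp 7,3)
bgt L0: taken
add $t7, $t7, 18 → $t7=46+18=64
sub $t2, $t2, 1 → $t2=7-1=6
cmp $t2, 3  (cmp 6,3)
bgt L0: taken
add $t7, $t7, 18 → $t7=64+18=82
sub $t2, $t2, 1 → $t2=6-1=5
cmp $t2, 3  (cmp 5,3)
bgt L0: taken
add $t7, $t7, 18 → $t7=82+18=100
sub $t2, $t2, 1 → $t2=5-1=4
cmp $t2, 3  (cmp 4,3)
bgt L0: taken
add $t7, $t7, 18 → $t7=100+18=118
sub $t2, $t2, 1 → $t2=4-1=3
cmp $t2, 3  (cmp 3,3)
bgt L0: not taken
halt.

118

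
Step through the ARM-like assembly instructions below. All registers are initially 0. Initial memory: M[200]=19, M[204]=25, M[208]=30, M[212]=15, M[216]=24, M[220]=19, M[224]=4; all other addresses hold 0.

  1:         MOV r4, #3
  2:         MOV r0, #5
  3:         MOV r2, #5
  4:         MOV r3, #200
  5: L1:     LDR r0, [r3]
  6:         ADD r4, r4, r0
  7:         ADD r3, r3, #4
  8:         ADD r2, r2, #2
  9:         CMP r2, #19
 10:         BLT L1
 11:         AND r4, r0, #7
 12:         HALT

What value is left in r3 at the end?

MOV r4, #3 → r4=3
MOV r0, #5 → r0=5
MOV r2, #5 → r2=5
MOV r3, #200 → r3=200
LDR r0, [r3] → r0=M[200]=19
ADD r4, r4, r0 → r4=3+19=22
ADD r3, r3, #4 → r3=200+4=204
ADD r2, r2, #2 → r2=5+2=7
CMP r2, #19  (cmp 7,19)
BLT L1: taken
LDR r0, [r3] → r0=M[204]=25
ADD r4, r4, r0 → r4=22+25=47
ADD r3, r3, #4 → r3=204+4=208
ADD r2, r2, #2 → r2=7+2=9
CMP r2, #19  (cmp 9,19)
BLT L1: taken
LDR r0, [r3] → r0=M[208]=30
ADD r4, r4, r0 → r4=47+30=77
ADD r3, r3, #4 → r3=208+4=212
ADD r2, r2, #2 → r2=9+2=11
CMP r2, #19  (cmp 11,19)
BLT L1: taken
LDR r0, [r3] → r0=M[212]=15
ADD r4, r4, r0 → r4=77+15=92
ADD r3, r3, #4 → r3=212+4=216
ADD r2, r2, #2 → r2=11+2=13
CMP r2, #19  (cmp 13,19)
BLT L1: taken
LDR r0, [r3] → r0=M[216]=24
ADD r4, r4, r0 → r4=92+24=116
ADD r3, r3, #4 → r3=216+4=220
ADD r2, r2, #2 → r2=13+2=15
CMP r2, #19  (cmp 15,19)
BLT L1: taken
LDR r0, [r3] → r0=M[220]=19
ADD r4, r4, r0 → r4=116+19=135
ADD r3, r3, #4 → r3=220+4=224
ADD r2, r2, #2 → r2=15+2=17
CMP r2, #19  (cmp 17,19)
BLT L1: taken
LDR r0, [r3] → r0=M[224]=4
ADD r4, r4, r0 → r4=135+4=139
ADD r3, r3, #4 → r3=224+4=228
ADD r2, r2, #2 → r2=17+2=19
CMP r2, #19  (cmp 19,19)
BLT L1: not taken
AND r4, r0, #7 → r4=4&7=4
halt.

228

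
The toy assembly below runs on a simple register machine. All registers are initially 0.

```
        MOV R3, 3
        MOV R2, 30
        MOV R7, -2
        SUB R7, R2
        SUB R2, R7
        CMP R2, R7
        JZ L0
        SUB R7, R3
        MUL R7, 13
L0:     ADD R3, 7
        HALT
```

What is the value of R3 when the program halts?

10

MOV R3, 3 → R3=3
MOV R2, 30 → R2=30
MOV R7, -2 → R7=-2
SUB R7, R2 → R7=(-2)-30=-32
SUB R2, R7 → R2=30-(-32)=62
CMP R2, R7  (cmp 62,-32)
JZ L0: not taken
SUB R7, R3 → R7=(-32)-3=-35
MUL R7, 13 → R7=(-35)*13=-455
ADD R3, 7 → R3=3+7=10
halt.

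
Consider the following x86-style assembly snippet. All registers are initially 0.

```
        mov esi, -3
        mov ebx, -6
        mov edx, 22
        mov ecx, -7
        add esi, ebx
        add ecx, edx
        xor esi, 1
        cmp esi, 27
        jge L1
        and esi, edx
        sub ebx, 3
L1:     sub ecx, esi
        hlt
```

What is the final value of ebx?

-9

after mov esi, -3: esi=-3
after mov ebx, -6: ebx=-6
after mov edx, 22: edx=22
after mov ecx, -7: ecx=-7
after add esi, ebx: esi=(-3)+(-6)=-9
after add ecx, edx: ecx=(-7)+22=15
after xor esi, 1: esi=(-9)^1=-10
cmp esi, 27  (cmp -10,27)
jge L1: not taken
after and esi, edx: esi=(-10)&22=22
after sub ebx, 3: ebx=(-6)-3=-9
after sub ecx, esi: ecx=15-22=-7
halt.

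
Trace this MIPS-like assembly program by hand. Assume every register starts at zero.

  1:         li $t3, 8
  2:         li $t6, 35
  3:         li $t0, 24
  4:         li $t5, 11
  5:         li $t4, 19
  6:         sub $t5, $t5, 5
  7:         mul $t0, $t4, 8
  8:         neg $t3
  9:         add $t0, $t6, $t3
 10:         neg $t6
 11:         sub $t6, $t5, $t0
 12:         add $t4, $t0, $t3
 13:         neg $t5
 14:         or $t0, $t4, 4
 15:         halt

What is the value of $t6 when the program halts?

-21

after li $t3, 8: $t3=8
after li $t6, 35: $t6=35
after li $t0, 24: $t0=24
after li $t5, 11: $t5=11
after li $t4, 19: $t4=19
after sub $t5, $t5, 5: $t5=11-5=6
after mul $t0, $t4, 8: $t0=19*8=152
after neg $t3: $t3=-(8)=-8
after add $t0, $t6, $t3: $t0=35+(-8)=27
after neg $t6: $t6=-(35)=-35
after sub $t6, $t5, $t0: $t6=6-27=-21
after add $t4, $t0, $t3: $t4=27+(-8)=19
after neg $t5: $t5=-(6)=-6
after or $t0, $t4, 4: $t0=19|4=23
halt.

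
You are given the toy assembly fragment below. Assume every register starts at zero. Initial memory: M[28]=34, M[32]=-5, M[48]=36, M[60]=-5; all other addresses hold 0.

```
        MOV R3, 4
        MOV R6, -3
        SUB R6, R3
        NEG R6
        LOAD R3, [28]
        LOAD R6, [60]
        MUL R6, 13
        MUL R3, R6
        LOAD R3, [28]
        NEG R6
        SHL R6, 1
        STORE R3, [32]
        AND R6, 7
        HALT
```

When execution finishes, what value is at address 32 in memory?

after MOV R3, 4: R3=4
after MOV R6, -3: R6=-3
after SUB R6, R3: R6=(-3)-4=-7
after NEG R6: R6=-(-7)=7
after LOAD R3, [28]: R3=M[28]=34
after LOAD R6, [60]: R6=M[60]=-5
after MUL R6, 13: R6=(-5)*13=-65
after MUL R3, R6: R3=34*(-65)=-2210
after LOAD R3, [28]: R3=M[28]=34
after NEG R6: R6=-(-65)=65
after SHL R6, 1: R6=65<<1=130
STORE R3, [32] → M[32]=34
after AND R6, 7: R6=130&7=2
halt.

34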